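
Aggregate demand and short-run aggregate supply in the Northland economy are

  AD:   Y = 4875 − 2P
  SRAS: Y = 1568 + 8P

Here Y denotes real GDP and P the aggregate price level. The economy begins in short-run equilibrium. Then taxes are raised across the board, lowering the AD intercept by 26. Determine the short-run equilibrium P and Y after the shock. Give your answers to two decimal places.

This is a negative demand shock: AD shifts left.
New AD: Y = 4849 − 2P.
Set AD = SRAS: 4849 − 2P = 1568 + 8P, so 3281 = 10P and P = 328.10.
Substituting into AD, Y = 4192.80.

P = 328.10, Y = 4192.80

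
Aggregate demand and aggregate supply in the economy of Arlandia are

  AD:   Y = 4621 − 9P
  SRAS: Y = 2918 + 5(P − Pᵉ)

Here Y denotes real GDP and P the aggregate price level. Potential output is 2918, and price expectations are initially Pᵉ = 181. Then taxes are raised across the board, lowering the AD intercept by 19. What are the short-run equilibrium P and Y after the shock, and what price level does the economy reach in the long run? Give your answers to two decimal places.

AD shifts left: new AD is Y = 4602 − 9P. With Pᵉ = 181, SRAS is Y = 2013 + 5P.
Short run: 4602 − 9P = 2013 + 5P gives 2589 = 14P, so P = 184.93 and Y = 4602 − 9P = 2937.64.
Y = 2937.64 is above potential 2918; expectations adjust and SRAS shifts left until Y = 2918.
Long run: on the new AD curve, 2918 = 4602 − 9P gives P = 187.11.

Short run: P = 184.93, Y = 2937.64. Long run: P = 187.11.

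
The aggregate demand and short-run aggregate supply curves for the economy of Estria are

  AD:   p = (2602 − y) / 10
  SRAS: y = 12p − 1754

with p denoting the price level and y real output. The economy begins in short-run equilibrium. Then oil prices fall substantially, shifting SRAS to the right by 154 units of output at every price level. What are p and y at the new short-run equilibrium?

This is a positive supply shock: SRAS shifts right.
New SRAS: y = 12p − 1600.
Set AD = SRAS: 2602 − 10p = 12p − 1600, so 4202 = 22p and p = 191.
y = 2602 − 10·191 = 692.

p = 191, y = 692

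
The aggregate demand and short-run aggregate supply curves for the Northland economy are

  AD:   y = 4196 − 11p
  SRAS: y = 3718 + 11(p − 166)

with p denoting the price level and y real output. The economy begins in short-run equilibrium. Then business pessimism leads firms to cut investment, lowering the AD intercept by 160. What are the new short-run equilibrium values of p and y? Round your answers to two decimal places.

p = 97.45, y = 2964.00

This is a negative demand shock: AD shifts left.
New AD: y = 4036 − 11p.
SRAS can be written y = 1892 + 11p.
Set AD = SRAS: 4036 − 11p = 1892 + 11p, so 2144 = 22p and p = 97.45.
Substituting into AD, y = 2964.00.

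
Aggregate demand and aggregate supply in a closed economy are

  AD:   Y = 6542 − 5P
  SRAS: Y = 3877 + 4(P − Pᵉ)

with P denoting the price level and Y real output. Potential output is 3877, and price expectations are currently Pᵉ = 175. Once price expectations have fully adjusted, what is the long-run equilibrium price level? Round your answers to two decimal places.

Short run: with Pᵉ = 175, SRAS is Y = 3177 + 4P. Setting AD = SRAS gives 3365 = 9P, so P = 373.89 and Y = 6542 − 5P = 4672.56.
Output 4672.56 is above potential 3877, so over time expected prices rise and SRAS shifts left until Y returns to 3877.
Long run: Y = 3877 on the AD curve gives 3877 = 6542 − 5P, so P = 533.00.

Long-run P = 533.00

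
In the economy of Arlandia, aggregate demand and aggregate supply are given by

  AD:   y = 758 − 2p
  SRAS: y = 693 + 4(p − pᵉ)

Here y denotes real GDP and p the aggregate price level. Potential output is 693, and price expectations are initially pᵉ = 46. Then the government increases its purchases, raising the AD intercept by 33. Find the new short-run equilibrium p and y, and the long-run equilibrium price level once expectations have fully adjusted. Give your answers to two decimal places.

Short run: p = 47.00, y = 697.00. Long run: p = 49.00.

AD shifts right: new AD is y = 791 − 2p. With pᵉ = 46, SRAS is y = 509 + 4p.
Short run: 791 − 2p = 509 + 4p gives 282 = 6p, so p = 47.00 and y = 791 − 2p = 697.00.
y = 697.00 is above potential 693; expectations adjust and SRAS shifts left until y = 693.
Long run: on the new AD curve, 693 = 791 − 2p gives p = 49.00.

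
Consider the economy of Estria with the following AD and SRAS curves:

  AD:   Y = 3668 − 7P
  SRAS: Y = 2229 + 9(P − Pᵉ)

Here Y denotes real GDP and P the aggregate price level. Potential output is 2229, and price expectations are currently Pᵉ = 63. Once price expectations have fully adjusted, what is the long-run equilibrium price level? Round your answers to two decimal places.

Short run: with Pᵉ = 63, SRAS is Y = 1662 + 9P. Setting AD = SRAS gives 2006 = 16P, so P = 125.38 and Y = 3668 − 7P = 2790.38.
Output 2790.38 is above potential 2229, so over time expected prices rise and SRAS shifts left until Y returns to 2229.
Long run: Y = 2229 on the AD curve gives 2229 = 3668 − 7P, so P = 205.57.

Long-run P = 205.57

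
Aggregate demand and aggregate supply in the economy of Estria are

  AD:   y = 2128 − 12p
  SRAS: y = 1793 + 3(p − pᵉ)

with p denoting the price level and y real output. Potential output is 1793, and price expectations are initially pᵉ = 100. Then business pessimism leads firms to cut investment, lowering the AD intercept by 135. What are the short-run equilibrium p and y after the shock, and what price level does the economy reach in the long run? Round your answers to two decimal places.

AD shifts left: new AD is y = 1993 − 12p. With pᵉ = 100, SRAS is y = 1493 + 3p.
Short run: 1993 − 12p = 1493 + 3p gives 500 = 15p, so p = 33.33 and y = 1993 − 12p = 1593.00.
y = 1593.00 is below potential 1793; expectations adjust and SRAS shifts right until y = 1793.
Long run: on the new AD curve, 1793 = 1993 − 12p gives p = 16.67.

Short run: p = 33.33, y = 1593.00. Long run: p = 16.67.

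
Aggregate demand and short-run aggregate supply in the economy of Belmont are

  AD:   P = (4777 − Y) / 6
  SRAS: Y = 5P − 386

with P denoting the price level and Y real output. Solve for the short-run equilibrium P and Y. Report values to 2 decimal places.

P = 469.36, Y = 1960.82

Rearrange AD to Y = 4777 − 6P.
Set AD = SRAS: 4777 − 6P = 5P − 386, so 5163 = 11P and P = 469.36.
Substituting into AD, Y = 4777 − 6P = 1960.82.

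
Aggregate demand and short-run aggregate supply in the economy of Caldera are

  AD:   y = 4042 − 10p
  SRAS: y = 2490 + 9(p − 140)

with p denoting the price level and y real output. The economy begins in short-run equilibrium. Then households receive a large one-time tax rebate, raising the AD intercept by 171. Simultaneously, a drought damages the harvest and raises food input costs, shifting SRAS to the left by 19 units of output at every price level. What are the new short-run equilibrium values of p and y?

p = 158, y = 2633

After both shocks: AD is y = 4213 − 10p and SRAS is y = 1211 + 9p.
Setting them equal: 3002 = 19p, so p = 158.
y = 4213 − 10·158 = 2633.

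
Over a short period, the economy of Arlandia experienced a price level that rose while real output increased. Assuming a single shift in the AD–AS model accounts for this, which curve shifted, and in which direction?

P rose and Y rose. An AD shift moves P and Y in the same direction; an SRAS shift moves them in opposite directions.
Here P and Y moved in the same direction, so the AD curve shifted.
Since Y rose, AD shifted right.

AD shifted right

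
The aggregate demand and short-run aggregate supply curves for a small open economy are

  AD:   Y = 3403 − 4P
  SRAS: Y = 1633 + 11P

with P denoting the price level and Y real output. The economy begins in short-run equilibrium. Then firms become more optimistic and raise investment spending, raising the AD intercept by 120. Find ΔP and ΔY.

This is a positive demand shock: AD shifts right.
New AD: Y = 3523 − 4P.
Set AD = SRAS: 3523 − 4P = 1633 + 11P, so 1890 = 15P and P = 126.
Y = 3523 − 4·126 = 3019.
Initially P = 118, Y = 2931, so ΔP = +8 and ΔY = +88.

ΔP = +8, ΔY = +88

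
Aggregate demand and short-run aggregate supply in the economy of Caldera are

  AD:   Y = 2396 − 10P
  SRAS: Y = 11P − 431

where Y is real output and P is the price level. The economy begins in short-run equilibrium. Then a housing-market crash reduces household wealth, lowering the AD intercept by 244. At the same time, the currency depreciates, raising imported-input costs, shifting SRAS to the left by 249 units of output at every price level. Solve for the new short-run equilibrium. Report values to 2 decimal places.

P = 134.86, Y = 803.43

After both shocks: AD is Y = 2152 − 10P and SRAS is Y = 11P − 680.
Setting them equal: 2832 = 21P, so P = 134.86.
Substituting into AD, Y = 803.43.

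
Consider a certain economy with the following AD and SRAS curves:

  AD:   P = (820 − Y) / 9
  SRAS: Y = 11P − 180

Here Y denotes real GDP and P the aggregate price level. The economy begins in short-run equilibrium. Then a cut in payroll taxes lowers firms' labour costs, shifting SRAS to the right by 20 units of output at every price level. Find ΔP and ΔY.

This is a positive supply shock: SRAS shifts right.
New SRAS: Y = 11P − 160.
Set AD = SRAS: 820 − 9P = 11P − 160, so 980 = 20P and P = 49.
Y = 820 − 9·49 = 379.
Initially P = 50, Y = 370, so ΔP = -1 and ΔY = +9.

ΔP = -1, ΔY = +9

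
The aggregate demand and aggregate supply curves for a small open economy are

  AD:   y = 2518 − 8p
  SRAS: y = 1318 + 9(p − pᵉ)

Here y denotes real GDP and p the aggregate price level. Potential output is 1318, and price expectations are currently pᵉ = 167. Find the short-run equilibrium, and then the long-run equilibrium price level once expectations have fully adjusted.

Short run: p = 159, y = 1246. Long run: p = 150.

Short run: with pᵉ = 167, SRAS is y = 9p − 185. Setting AD = SRAS gives 2703 = 17p, so p = 159 and y = 2518 − 8·159 = 1246.
Output 1246 is below potential 1318, so over time expected prices fall and SRAS shifts right until y returns to 1318.
Long run: y = 1318 on the AD curve gives 1318 = 2518 − 8p, so p = 150.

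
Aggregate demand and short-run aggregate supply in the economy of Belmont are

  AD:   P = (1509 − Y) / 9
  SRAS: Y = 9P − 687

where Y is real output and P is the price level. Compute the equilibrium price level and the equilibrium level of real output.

P = 122, Y = 411

Rearrange AD to Y = 1509 − 9P.
Set AD = SRAS: 1509 − 9P = 9P − 687, so 2196 = 18P and P = 122.
Then Y = 1509 − 9·122 = 411.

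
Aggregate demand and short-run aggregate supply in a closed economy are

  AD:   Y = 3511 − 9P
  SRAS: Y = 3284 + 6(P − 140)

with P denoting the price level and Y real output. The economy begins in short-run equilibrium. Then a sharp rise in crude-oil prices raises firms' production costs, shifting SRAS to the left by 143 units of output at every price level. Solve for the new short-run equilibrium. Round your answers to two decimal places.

This is a negative supply shock: SRAS shifts left.
New SRAS: Y = 2301 + 6P.
Set AD = SRAS: 3511 − 9P = 2301 + 6P, so 1210 = 15P and P = 80.67.
Substituting into AD, Y = 2785.00.

P = 80.67, Y = 2785.00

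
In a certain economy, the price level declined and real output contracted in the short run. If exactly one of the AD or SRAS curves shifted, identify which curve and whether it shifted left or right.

P fell and Y fell. An AD shift moves P and Y in the same direction; an SRAS shift moves them in opposite directions.
Here P and Y moved in the same direction, so the AD curve shifted.
Since Y fell, AD shifted left.

AD shifted left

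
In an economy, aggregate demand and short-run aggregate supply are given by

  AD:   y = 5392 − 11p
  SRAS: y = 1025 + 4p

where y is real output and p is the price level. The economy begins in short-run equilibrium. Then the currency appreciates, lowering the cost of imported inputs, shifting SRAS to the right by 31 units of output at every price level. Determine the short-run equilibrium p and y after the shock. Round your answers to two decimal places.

This is a positive supply shock: SRAS shifts right.
New SRAS: y = 1056 + 4p.
Set AD = SRAS: 5392 − 11p = 1056 + 4p, so 4336 = 15p and p = 289.07.
Substituting into AD, y = 2212.27.

p = 289.07, y = 2212.27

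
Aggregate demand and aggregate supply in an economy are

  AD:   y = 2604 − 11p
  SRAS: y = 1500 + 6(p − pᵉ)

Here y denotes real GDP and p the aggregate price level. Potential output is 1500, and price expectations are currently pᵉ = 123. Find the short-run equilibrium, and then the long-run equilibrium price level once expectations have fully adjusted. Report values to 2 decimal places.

Short run: p = 108.35, y = 1412.12. Long run: p = 100.36.

Short run: with pᵉ = 123, SRAS is y = 762 + 6p. Setting AD = SRAS gives 1842 = 17p, so p = 108.35 and y = 2604 − 11p = 1412.12.
Output 1412.12 is below potential 1500, so over time expected prices fall and SRAS shifts right until y returns to 1500.
Long run: y = 1500 on the AD curve gives 1500 = 2604 − 11p, so p = 100.36.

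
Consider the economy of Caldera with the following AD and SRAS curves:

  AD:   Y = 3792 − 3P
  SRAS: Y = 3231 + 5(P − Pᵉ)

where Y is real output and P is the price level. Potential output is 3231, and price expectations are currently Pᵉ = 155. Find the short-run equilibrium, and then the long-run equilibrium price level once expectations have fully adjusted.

Short run: with Pᵉ = 155, SRAS is Y = 2456 + 5P. Setting AD = SRAS gives 1336 = 8P, so P = 167 and Y = 3792 − 3·167 = 3291.
Output 3291 is above potential 3231, so over time expected prices rise and SRAS shifts left until Y returns to 3231.
Long run: Y = 3231 on the AD curve gives 3231 = 3792 − 3P, so P = 187.

Short run: P = 167, Y = 3291. Long run: P = 187.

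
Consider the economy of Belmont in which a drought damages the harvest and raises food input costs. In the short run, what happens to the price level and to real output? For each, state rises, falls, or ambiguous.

Price level: rises; output: falls

This is an adverse supply shock: SRAS shifts left.
Moving along the downward-sloping AD curve, P rises and Y falls.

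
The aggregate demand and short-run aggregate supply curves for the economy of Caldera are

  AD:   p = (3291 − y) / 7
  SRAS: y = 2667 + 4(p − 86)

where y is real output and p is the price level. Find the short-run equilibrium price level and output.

Write SRAS as y = 2667 + 4p − 344 = 2323 + 4p.
Rearrange AD to y = 3291 − 7p.
Set AD = SRAS: 3291 − 7p = 2323 + 4p, so 968 = 11p and p = 88.
Then y = 3291 − 7·88 = 2675.

p = 88, y = 2675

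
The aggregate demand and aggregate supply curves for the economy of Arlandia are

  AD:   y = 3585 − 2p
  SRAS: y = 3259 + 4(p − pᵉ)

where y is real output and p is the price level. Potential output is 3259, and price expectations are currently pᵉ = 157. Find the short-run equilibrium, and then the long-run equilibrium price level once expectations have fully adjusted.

Short run: p = 159, y = 3267. Long run: p = 163.

Short run: with pᵉ = 157, SRAS is y = 2631 + 4p. Setting AD = SRAS gives 954 = 6p, so p = 159 and y = 3585 − 2·159 = 3267.
Output 3267 is above potential 3259, so over time expected prices rise and SRAS shifts left until y returns to 3259.
Long run: y = 3259 on the AD curve gives 3259 = 3585 − 2p, so p = 163.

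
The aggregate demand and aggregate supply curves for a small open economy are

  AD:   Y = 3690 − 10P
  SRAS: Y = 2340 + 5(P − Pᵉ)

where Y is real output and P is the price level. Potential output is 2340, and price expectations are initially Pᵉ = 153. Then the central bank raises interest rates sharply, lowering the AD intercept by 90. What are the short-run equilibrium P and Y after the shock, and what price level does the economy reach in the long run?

Short run: P = 135, Y = 2250. Long run: P = 126.

AD shifts left: new AD is Y = 3600 − 10P. With Pᵉ = 153, SRAS is Y = 1575 + 5P.
Short run: 3600 − 10P = 1575 + 5P gives 2025 = 15P, so P = 135 and Y = 3600 − 10·135 = 2250.
Y = 2250 is below potential 2340; expectations adjust and SRAS shifts right until Y = 2340.
Long run: on the new AD curve, 2340 = 3600 − 10P gives P = 126.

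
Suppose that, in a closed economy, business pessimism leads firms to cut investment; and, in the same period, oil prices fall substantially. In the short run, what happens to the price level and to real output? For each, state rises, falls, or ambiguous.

Price level: falls; output: ambiguous

The first event is a negative demand shock: AD shifts left, which by itself pushes P down and Y down.
The second is a favourable supply shock: SRAS shifts right, which by itself pushes P down and Y up.
Both shocks push P down, so P falls. The two shocks push Y in opposite directions, so the effect on Y is ambiguous.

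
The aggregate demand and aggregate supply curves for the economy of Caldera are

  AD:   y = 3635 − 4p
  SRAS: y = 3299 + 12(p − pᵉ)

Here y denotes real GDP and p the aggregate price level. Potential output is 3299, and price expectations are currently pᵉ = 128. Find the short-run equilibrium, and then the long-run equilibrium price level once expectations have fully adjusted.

Short run: with pᵉ = 128, SRAS is y = 1763 + 12p. Setting AD = SRAS gives 1872 = 16p, so p = 117 and y = 3635 − 4·117 = 3167.
Output 3167 is below potential 3299, so over time expected prices fall and SRAS shifts right until y returns to 3299.
Long run: y = 3299 on the AD curve gives 3299 = 3635 − 4p, so p = 84.

Short run: p = 117, y = 3167. Long run: p = 84.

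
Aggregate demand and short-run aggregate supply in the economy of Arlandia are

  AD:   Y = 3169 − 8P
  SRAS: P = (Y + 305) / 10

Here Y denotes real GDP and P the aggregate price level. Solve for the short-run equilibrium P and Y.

P = 193, Y = 1625

Rearrange SRAS to Y = 10P − 305.
Set AD = SRAS: 3169 − 8P = 10P − 305, so 3474 = 18P and P = 193.
Then Y = 3169 − 8·193 = 1625.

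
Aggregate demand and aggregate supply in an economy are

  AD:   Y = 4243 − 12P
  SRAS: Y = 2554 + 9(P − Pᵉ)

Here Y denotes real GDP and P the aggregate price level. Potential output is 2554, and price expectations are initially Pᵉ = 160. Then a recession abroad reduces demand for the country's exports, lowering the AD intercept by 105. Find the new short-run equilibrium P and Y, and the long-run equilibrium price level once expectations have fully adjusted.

Short run: P = 144, Y = 2410. Long run: P = 132.

AD shifts left: new AD is Y = 4138 − 12P. With Pᵉ = 160, SRAS is Y = 1114 + 9P.
Short run: 4138 − 12P = 1114 + 9P gives 3024 = 21P, so P = 144 and Y = 4138 − 12·144 = 2410.
Y = 2410 is below potential 2554; expectations adjust and SRAS shifts right until Y = 2554.
Long run: on the new AD curve, 2554 = 4138 − 12P gives P = 132.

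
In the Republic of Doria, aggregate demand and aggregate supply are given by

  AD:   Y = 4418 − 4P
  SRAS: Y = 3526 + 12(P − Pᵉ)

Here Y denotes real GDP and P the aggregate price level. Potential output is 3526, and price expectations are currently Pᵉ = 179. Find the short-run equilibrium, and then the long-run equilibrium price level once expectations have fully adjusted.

Short run: with Pᵉ = 179, SRAS is Y = 1378 + 12P. Setting AD = SRAS gives 3040 = 16P, so P = 190 and Y = 4418 − 4·190 = 3658.
Output 3658 is above potential 3526, so over time expected prices rise and SRAS shifts left until Y returns to 3526.
Long run: Y = 3526 on the AD curve gives 3526 = 4418 − 4P, so P = 223.

Short run: P = 190, Y = 3658. Long run: P = 223.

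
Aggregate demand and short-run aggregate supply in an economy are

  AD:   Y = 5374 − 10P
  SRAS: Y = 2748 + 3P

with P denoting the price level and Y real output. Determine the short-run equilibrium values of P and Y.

P = 202, Y = 3354

Set AD = SRAS: 5374 − 10P = 2748 + 3P, so 2626 = 13P and P = 202.
Then Y = 5374 − 10·202 = 3354.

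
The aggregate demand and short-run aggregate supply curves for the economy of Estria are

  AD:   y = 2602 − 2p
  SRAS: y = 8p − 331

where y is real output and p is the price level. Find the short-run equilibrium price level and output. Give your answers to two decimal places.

Set AD = SRAS: 2602 − 2p = 8p − 331, so 2933 = 10p and p = 293.30.
Substituting into AD, y = 2602 − 2p = 2015.40.

p = 293.30, y = 2015.40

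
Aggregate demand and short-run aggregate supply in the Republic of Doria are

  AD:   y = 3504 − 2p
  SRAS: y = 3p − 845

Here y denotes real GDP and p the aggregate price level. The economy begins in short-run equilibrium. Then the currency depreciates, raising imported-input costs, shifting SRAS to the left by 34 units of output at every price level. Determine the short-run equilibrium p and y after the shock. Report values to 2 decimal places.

This is a negative supply shock: SRAS shifts left.
New SRAS: y = 3p − 879.
Set AD = SRAS: 3504 − 2p = 3p − 879, so 4383 = 5p and p = 876.60.
Substituting into AD, y = 1750.80.

p = 876.60, y = 1750.80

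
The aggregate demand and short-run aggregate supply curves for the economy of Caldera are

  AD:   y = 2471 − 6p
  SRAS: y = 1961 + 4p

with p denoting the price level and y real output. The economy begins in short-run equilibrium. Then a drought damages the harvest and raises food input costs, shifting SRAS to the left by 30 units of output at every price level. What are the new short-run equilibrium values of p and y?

This is a negative supply shock: SRAS shifts left.
New SRAS: y = 1931 + 4p.
Set AD = SRAS: 2471 − 6p = 1931 + 4p, so 540 = 10p and p = 54.
y = 2471 − 6·54 = 2147.

p = 54, y = 2147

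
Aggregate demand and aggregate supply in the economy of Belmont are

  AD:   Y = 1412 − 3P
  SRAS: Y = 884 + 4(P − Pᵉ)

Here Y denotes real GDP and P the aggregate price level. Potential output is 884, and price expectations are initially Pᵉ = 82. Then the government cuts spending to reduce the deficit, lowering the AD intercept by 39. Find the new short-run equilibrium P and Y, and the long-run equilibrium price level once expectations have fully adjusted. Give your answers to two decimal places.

AD shifts left: new AD is Y = 1373 − 3P. With Pᵉ = 82, SRAS is Y = 556 + 4P.
Short run: 1373 − 3P = 556 + 4P gives 817 = 7P, so P = 116.71 and Y = 1373 − 3P = 1022.86.
Y = 1022.86 is above potential 884; expectations adjust and SRAS shifts left until Y = 884.
Long run: on the new AD curve, 884 = 1373 − 3P gives P = 163.00.

Short run: P = 116.71, Y = 1022.86. Long run: P = 163.00.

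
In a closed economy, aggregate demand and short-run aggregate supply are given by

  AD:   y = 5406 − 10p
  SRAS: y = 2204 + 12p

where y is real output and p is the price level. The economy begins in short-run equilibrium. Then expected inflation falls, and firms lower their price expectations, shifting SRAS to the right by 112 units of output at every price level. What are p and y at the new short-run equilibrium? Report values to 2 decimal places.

p = 140.45, y = 4001.45

This is a positive supply shock: SRAS shifts right.
New SRAS: y = 2316 + 12p.
Set AD = SRAS: 5406 − 10p = 2316 + 12p, so 3090 = 22p and p = 140.45.
Substituting into AD, y = 4001.45.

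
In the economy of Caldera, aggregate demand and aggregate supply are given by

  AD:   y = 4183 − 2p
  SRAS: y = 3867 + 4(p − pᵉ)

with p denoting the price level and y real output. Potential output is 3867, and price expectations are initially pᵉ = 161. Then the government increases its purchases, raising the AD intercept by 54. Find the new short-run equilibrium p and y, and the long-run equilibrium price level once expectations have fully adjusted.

AD shifts right: new AD is y = 4237 − 2p. With pᵉ = 161, SRAS is y = 3223 + 4p.
Short run: 4237 − 2p = 3223 + 4p gives 1014 = 6p, so p = 169 and y = 4237 − 2·169 = 3899.
y = 3899 is above potential 3867; expectations adjust and SRAS shifts left until y = 3867.
Long run: on the new AD curve, 3867 = 4237 − 2p gives p = 185.

Short run: p = 169, y = 3899. Long run: p = 185.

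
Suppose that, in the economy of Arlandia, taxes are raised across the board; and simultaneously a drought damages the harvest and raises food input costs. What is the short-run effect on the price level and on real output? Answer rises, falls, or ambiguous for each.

The first event is a negative demand shock: AD shifts left, which by itself pushes P down and Y down.
The second is an adverse supply shock: SRAS shifts left, which by itself pushes P up and Y down.
The two shocks push P in opposite directions, so the effect on P is ambiguous. Both shocks push Y down, so Y falls.

Price level: ambiguous; output: falls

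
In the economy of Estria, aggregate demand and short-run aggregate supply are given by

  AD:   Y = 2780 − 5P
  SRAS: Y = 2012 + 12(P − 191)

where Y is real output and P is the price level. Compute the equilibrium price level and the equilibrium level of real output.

P = 180, Y = 1880

Write SRAS as Y = 2012 + 12P − 2292 = 12P − 280.
Set AD = SRAS: 2780 − 5P = 12P − 280, so 3060 = 17P and P = 180.
Then Y = 2780 − 5·180 = 1880.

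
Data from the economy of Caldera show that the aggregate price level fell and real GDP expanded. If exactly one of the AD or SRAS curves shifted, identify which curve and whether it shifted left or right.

SRAS shifted right

P fell and Y rose. An AD shift moves P and Y in the same direction; an SRAS shift moves them in opposite directions.
Here P and Y moved in opposite directions, so the SRAS curve shifted.
Since Y rose, SRAS shifted right.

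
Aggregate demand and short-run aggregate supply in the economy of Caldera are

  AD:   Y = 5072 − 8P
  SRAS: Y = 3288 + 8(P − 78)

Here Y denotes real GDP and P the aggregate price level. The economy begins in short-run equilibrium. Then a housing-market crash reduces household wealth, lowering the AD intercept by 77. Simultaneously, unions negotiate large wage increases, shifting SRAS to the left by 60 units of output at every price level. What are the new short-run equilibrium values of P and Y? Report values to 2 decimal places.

After both shocks: AD is Y = 4995 − 8P and SRAS is Y = 2604 + 8P.
Setting them equal: 2391 = 16P, so P = 149.44.
Substituting into AD, Y = 3799.50.

P = 149.44, Y = 3799.50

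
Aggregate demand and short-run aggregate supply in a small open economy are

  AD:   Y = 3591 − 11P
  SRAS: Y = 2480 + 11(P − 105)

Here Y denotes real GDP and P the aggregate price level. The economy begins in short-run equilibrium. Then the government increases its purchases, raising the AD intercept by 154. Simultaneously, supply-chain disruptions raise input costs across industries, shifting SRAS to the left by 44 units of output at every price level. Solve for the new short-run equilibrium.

After both shocks: AD is Y = 3745 − 11P and SRAS is Y = 1281 + 11P.
Setting them equal: 2464 = 22P, so P = 112.
Y = 3745 − 11·112 = 2513.

P = 112, Y = 2513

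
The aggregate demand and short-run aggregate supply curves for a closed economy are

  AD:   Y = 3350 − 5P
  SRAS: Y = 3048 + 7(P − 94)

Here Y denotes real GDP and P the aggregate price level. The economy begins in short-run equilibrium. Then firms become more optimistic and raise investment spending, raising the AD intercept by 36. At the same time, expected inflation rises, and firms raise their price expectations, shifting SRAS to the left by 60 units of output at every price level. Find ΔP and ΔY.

After both shocks: AD is Y = 3386 − 5P and SRAS is Y = 2330 + 7P.
Setting them equal: 1056 = 12P, so P = 88.
Y = 3386 − 5·88 = 2946.
Initially P = 80, Y = 2950, so ΔP = +8 and ΔY = -4.

ΔP = +8, ΔY = -4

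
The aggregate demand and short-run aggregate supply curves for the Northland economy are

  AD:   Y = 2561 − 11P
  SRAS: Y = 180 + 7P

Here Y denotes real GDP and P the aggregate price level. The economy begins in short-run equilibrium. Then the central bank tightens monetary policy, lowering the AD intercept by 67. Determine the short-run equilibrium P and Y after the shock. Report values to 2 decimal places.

P = 128.56, Y = 1079.89

This is a negative demand shock: AD shifts left.
New AD: Y = 2494 − 11P.
Set AD = SRAS: 2494 − 11P = 180 + 7P, so 2314 = 18P and P = 128.56.
Substituting into AD, Y = 1079.89.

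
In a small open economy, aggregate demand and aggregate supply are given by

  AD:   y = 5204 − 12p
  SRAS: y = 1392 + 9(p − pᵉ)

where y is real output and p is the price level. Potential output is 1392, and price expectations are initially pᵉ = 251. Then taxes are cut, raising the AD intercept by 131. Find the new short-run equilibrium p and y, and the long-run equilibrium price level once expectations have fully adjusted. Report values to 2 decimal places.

Short run: p = 295.33, y = 1791.00. Long run: p = 328.58.

AD shifts right: new AD is y = 5335 − 12p. With pᵉ = 251, SRAS is y = 9p − 867.
Short run: 5335 − 12p = 9p − 867 gives 6202 = 21p, so p = 295.33 and y = 5335 − 12p = 1791.00.
y = 1791.00 is above potential 1392; expectations adjust and SRAS shifts left until y = 1392.
Long run: on the new AD curve, 1392 = 5335 − 12p gives p = 328.58.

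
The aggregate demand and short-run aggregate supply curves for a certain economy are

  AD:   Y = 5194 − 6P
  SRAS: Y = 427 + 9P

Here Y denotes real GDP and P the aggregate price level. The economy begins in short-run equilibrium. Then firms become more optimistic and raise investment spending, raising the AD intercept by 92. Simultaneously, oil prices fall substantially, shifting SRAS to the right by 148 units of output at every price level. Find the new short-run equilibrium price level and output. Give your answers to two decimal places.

P = 314.07, Y = 3401.60

After both shocks: AD is Y = 5286 − 6P and SRAS is Y = 575 + 9P.
Setting them equal: 4711 = 15P, so P = 314.07.
Substituting into AD, Y = 3401.60.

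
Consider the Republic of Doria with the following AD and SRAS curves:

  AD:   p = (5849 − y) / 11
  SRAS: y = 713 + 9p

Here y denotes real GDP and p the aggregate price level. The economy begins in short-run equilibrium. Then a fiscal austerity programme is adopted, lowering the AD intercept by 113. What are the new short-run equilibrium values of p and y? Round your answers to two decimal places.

p = 251.15, y = 2973.35

This is a negative demand shock: AD shifts left.
New AD: y = 5736 − 11p.
Set AD = SRAS: 5736 − 11p = 713 + 9p, so 5023 = 20p and p = 251.15.
Substituting into AD, y = 2973.35.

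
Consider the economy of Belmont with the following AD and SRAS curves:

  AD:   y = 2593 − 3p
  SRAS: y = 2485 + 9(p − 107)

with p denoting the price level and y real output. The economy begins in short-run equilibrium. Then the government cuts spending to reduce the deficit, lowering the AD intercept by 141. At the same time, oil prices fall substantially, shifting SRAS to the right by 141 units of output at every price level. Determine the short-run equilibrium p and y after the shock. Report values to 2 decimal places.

After both shocks: AD is y = 2452 − 3p and SRAS is y = 1663 + 9p.
Setting them equal: 789 = 12p, so p = 65.75.
Substituting into AD, y = 2254.75.

p = 65.75, y = 2254.75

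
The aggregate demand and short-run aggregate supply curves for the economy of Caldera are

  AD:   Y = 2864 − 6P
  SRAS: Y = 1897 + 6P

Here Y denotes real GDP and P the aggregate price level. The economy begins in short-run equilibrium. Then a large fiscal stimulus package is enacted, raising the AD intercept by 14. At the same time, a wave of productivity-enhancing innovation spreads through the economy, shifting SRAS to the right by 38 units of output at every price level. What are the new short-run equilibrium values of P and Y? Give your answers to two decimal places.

P = 78.58, Y = 2406.50

After both shocks: AD is Y = 2878 − 6P and SRAS is Y = 1935 + 6P.
Setting them equal: 943 = 12P, so P = 78.58.
Substituting into AD, Y = 2406.50.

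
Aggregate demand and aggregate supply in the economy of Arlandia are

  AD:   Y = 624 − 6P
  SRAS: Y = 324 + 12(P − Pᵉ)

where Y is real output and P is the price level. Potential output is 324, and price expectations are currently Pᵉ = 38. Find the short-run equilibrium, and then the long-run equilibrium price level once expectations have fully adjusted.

Short run: P = 42, Y = 372. Long run: P = 50.

Short run: with Pᵉ = 38, SRAS is Y = 12P − 132. Setting AD = SRAS gives 756 = 18P, so P = 42 and Y = 624 − 6·42 = 372.
Output 372 is above potential 324, so over time expected prices rise and SRAS shifts left until Y returns to 324.
Long run: Y = 324 on the AD curve gives 324 = 624 − 6P, so P = 50.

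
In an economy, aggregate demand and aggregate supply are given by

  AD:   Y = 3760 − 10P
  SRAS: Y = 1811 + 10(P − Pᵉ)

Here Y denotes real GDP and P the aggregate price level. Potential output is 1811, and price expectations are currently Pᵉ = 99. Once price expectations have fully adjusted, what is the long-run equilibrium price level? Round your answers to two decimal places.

Long-run P = 194.90

Short run: with Pᵉ = 99, SRAS is Y = 821 + 10P. Setting AD = SRAS gives 2939 = 20P, so P = 146.95 and Y = 3760 − 10P = 2290.50.
Output 2290.50 is above potential 1811, so over time expected prices rise and SRAS shifts left until Y returns to 1811.
Long run: Y = 1811 on the AD curve gives 1811 = 3760 − 10P, so P = 194.90.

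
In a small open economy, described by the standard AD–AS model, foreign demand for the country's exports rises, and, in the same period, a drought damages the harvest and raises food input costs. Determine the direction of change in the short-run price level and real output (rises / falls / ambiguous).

The first event is a positive demand shock: AD shifts right, which by itself pushes P up and Y up.
The second is an adverse supply shock: SRAS shifts left, which by itself pushes P up and Y down.
Both shocks push P up, so P rises. The two shocks push Y in opposite directions, so the effect on Y is ambiguous.

Price level: rises; output: ambiguous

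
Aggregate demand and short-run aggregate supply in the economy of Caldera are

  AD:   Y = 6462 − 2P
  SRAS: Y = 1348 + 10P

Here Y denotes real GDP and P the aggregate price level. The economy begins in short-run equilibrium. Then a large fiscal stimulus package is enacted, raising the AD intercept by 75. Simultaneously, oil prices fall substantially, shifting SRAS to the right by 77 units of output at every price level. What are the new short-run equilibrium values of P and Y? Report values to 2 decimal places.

After both shocks: AD is Y = 6537 − 2P and SRAS is Y = 1425 + 10P.
Setting them equal: 5112 = 12P, so P = 426.00.
Substituting into AD, Y = 5685.00.

P = 426.00, Y = 5685.00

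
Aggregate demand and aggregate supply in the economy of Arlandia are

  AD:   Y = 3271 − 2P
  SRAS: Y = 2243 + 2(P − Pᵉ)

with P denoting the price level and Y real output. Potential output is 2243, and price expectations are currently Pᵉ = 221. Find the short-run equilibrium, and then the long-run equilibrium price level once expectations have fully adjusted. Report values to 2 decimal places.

Short run: with Pᵉ = 221, SRAS is Y = 1801 + 2P. Setting AD = SRAS gives 1470 = 4P, so P = 367.50 and Y = 3271 − 2P = 2536.00.
Output 2536.00 is above potential 2243, so over time expected prices rise and SRAS shifts left until Y returns to 2243.
Long run: Y = 2243 on the AD curve gives 2243 = 3271 − 2P, so P = 514.00.

Short run: P = 367.50, Y = 2536.00. Long run: P = 514.00.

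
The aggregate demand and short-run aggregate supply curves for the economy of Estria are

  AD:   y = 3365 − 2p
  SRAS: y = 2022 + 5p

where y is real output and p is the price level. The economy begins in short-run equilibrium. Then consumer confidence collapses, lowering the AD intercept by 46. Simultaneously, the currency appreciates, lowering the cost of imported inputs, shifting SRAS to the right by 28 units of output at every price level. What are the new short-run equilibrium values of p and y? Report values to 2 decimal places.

After both shocks: AD is y = 3319 − 2p and SRAS is y = 2050 + 5p.
Setting them equal: 1269 = 7p, so p = 181.29.
Substituting into AD, y = 2956.43.

p = 181.29, y = 2956.43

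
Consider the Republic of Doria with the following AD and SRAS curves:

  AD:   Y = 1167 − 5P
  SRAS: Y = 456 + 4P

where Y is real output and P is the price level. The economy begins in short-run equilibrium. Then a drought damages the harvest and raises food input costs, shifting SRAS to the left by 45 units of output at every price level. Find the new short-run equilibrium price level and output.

This is a negative supply shock: SRAS shifts left.
New SRAS: Y = 411 + 4P.
Set AD = SRAS: 1167 − 5P = 411 + 4P, so 756 = 9P and P = 84.
Y = 1167 − 5·84 = 747.

P = 84, Y = 747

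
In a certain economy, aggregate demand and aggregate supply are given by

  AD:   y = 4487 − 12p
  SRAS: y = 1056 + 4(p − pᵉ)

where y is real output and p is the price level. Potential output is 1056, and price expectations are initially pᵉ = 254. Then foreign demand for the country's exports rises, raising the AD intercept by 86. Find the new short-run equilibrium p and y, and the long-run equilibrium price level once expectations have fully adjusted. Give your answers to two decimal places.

AD shifts right: new AD is y = 4573 − 12p. With pᵉ = 254, SRAS is y = 40 + 4p.
Short run: 4573 − 12p = 40 + 4p gives 4533 = 16p, so p = 283.31 and y = 4573 − 12p = 1173.25.
y = 1173.25 is above potential 1056; expectations adjust and SRAS shifts left until y = 1056.
Long run: on the new AD curve, 1056 = 4573 − 12p gives p = 293.08.

Short run: p = 283.31, y = 1173.25. Long run: p = 293.08.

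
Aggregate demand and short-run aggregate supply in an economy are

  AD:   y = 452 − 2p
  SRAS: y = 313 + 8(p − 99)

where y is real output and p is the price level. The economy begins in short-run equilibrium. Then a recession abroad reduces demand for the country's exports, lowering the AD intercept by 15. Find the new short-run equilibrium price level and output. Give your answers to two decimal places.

This is a negative demand shock: AD shifts left.
New AD: y = 437 − 2p.
SRAS can be written y = 8p − 479.
Set AD = SRAS: 437 − 2p = 8p − 479, so 916 = 10p and p = 91.60.
Substituting into AD, y = 253.80.

p = 91.60, y = 253.80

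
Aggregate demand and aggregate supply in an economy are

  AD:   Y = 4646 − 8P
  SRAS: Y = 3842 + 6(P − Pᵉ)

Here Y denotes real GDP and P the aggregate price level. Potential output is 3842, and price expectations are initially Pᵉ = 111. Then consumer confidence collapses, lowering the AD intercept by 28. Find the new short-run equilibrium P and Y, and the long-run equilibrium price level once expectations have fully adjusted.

Short run: P = 103, Y = 3794. Long run: P = 97.

AD shifts left: new AD is Y = 4618 − 8P. With Pᵉ = 111, SRAS is Y = 3176 + 6P.
Short run: 4618 − 8P = 3176 + 6P gives 1442 = 14P, so P = 103 and Y = 4618 − 8·103 = 3794.
Y = 3794 is below potential 3842; expectations adjust and SRAS shifts right until Y = 3842.
Long run: on the new AD curve, 3842 = 4618 − 8P gives P = 97.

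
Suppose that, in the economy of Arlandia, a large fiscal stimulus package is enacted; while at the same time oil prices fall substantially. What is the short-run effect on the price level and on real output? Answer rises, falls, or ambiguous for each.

The first event is a positive demand shock: AD shifts right, which by itself pushes P up and Y up.
The second is a favourable supply shock: SRAS shifts right, which by itself pushes P down and Y up.
The two shocks push P in opposite directions, so the effect on P is ambiguous. Both shocks push Y up, so Y rises.

Price level: ambiguous; output: rises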